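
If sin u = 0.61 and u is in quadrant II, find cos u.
cos u = -0.7924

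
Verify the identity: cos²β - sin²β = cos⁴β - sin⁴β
RHS = (cos²β - sin²β)(cos²β + sin²β) = (cos²β - sin²β) · 1 = cos²β - sin²β = LHS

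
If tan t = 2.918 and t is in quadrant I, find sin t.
sin t = 0.946 (using tan²t + 1 = sec²t)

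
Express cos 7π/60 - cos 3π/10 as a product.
cos 7π/60 - cos 3π/10 = -2 sin(5π/24) sin(-11π/120)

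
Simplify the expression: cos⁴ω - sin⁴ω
cos⁴ω - sin⁴ω = cos(2ω) (using Factoring + double angle)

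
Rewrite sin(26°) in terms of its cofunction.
sin(26°) = cos(90° - 26°) = cos(64°)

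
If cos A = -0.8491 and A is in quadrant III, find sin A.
sin A = -0.5282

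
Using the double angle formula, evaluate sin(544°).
sin(544°) = 2 sin 272° cos 272° = -0.06976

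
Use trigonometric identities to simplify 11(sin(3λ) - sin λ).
11(sin(3λ) - sin λ) = 11(2 cos(2λ) sin λ) (using Sum-to-product)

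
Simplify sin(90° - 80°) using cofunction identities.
sin(90° - 80°) = cos(80°)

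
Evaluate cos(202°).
cos(202°) = -0.9272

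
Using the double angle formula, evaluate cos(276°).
cos(276°) = 1 - 2sin²138° = 0.1045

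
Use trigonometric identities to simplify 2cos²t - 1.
2cos²t - 1 = cos(2t) (using Double angle)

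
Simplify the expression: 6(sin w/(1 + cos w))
6(sin w/(1 + cos w)) = 6(tan(w/2)) (using Half angle)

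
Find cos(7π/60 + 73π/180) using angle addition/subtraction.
cos(7π/60 + 73π/180) = cos 7π/60 cos 73π/180 - sin 7π/60 sin 73π/180 = -0.06976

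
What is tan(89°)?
tan(89°) = 57.29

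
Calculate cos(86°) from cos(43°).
cos(86°) = cos²43° - sin²43° = 0.06976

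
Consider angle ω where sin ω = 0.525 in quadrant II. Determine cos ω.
cos ω = ±√(1 - sin²ω) = -0.8511 (negative in QII)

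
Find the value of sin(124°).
sin(124°) = 0.829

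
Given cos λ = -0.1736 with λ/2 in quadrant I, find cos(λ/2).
cos(λ/2) = ±√((1 + cos λ)/2); positive since λ/2 ∈ QI, so cos(λ/2) = 0.6428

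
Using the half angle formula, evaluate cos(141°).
cos(141°) = -√((1 + cos 282°)/2) = -0.7771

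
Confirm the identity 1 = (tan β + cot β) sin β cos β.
RHS = (sin β/cos β + cos β/sin β) sin β cos β = ((sin²β + cos²β)/(sin β cos β)) · sin β cos β = sin²β + cos²β = 1 = LHS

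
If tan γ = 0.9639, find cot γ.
cot γ = 1/tan γ = 1.037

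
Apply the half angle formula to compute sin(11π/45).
sin(11π/45) = √((1 - cos 22π/45)/2) = 0.6947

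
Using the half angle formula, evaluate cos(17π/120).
cos(17π/120) = √((1 + cos 17π/60)/2) = 0.9026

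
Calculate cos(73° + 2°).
cos(73° + 2°) = cos 73° cos 2° - sin 73° sin 2° = (√6-√2)/4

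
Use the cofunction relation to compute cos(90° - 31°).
cos(90° - 31°) = sin(31°) = 0.515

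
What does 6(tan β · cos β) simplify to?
6(tan β · cos β) = 6(sin β) (using Quotient identity)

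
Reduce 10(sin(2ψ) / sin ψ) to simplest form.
10(sin(2ψ) / sin ψ) = 10(2 cos ψ) (using Double angle)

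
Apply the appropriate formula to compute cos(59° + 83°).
cos(59° + 83°) = cos 59° cos 83° - sin 59° sin 83° = -0.788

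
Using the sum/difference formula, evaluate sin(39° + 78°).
sin(39° + 78°) = sin 39° cos 78° + cos 39° sin 78° = 0.891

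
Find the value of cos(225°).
cos(225°) = -√2/2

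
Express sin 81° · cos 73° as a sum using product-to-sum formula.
sin 81° cos 73° = (1/2)[sin(81°+73°) + sin(81°-73°)]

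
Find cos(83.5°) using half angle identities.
cos(83.5°) = √((1 + cos 167°)/2) = 0.1132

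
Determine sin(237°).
sin(237°) = -0.8387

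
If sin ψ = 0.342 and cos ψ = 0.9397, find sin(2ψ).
sin(2ψ) = 2 sin ψ cos ψ = 0.6428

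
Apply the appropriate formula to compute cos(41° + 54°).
cos(41° + 54°) = cos 41° cos 54° - sin 41° sin 54° = -0.08716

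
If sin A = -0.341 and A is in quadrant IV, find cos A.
cos A = 0.9401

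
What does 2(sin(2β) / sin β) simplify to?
2(sin(2β) / sin β) = 2(2 cos β) (using Double angle)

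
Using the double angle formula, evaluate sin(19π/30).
sin(19π/30) = 2 sin 19π/60 cos 19π/60 = 0.9135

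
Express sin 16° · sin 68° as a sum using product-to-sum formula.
sin 16° sin 68° = (1/2)[cos(16°-68°) - cos(16°+68°)]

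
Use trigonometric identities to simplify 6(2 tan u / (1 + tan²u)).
6(2 tan u / (1 + tan²u)) = 6(sin(2u)) (using Double angle)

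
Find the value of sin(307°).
sin(307°) = -0.7986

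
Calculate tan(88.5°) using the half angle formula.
tan(88.5°) = sin 177° / (1 + cos 177°) = 38.19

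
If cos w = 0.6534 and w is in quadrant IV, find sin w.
sin w = -0.757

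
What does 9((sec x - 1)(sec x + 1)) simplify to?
9((sec x - 1)(sec x + 1)) = 9(tan²x) (using Diff. of squares)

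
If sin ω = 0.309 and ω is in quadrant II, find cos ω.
cos ω = -0.9511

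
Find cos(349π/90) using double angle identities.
cos(349π/90) = cos²349π/180 - sin²349π/180 = 0.9272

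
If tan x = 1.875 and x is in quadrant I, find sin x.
sin x = 0.8824 (using tan²x + 1 = sec²x)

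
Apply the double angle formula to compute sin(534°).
sin(534°) = 2 sin 267° cos 267° = 0.1045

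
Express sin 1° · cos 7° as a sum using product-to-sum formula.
sin 1° cos 7° = (1/2)[sin(1°+7°) + sin(1°-7°)]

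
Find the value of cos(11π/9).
cos(11π/9) = -0.766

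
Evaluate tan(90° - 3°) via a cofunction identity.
tan(90° - 3°) = cot(3°) = 19.08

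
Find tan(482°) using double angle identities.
tan(482°) = 2 tan 241° / (1 - tan²241°) = -1.6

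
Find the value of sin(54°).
sin(54°) = 0.809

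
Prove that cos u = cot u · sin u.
RHS = (cos u/sin u) · sin u = cos u = LHS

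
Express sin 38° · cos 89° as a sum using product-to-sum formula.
sin 38° cos 89° = (1/2)[sin(38°+89°) + sin(38°-89°)]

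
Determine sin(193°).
sin(193°) = -0.225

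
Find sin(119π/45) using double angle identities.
sin(119π/45) = 2 sin 119π/90 cos 119π/90 = 0.8988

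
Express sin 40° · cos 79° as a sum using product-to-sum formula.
sin 40° cos 79° = (1/2)[sin(40°+79°) + sin(40°-79°)]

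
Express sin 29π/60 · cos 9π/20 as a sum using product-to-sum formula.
sin 29π/60 cos 9π/20 = (1/2)[sin(29π/60+9π/20) + sin(29π/60-9π/20)]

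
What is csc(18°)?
csc(18°) = 3.236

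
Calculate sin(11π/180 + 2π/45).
sin(11π/180 + 2π/45) = sin 11π/180 cos 2π/45 + cos 11π/180 sin 2π/45 = 0.3256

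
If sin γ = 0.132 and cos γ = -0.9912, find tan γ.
tan γ = sin γ / cos γ = -0.1332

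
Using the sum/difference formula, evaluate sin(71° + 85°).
sin(71° + 85°) = sin 71° cos 85° + cos 71° sin 85° = 0.4067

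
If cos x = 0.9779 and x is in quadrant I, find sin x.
sin x = 0.2091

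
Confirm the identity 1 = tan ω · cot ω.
RHS = (sin ω/cos ω) · (cos ω/sin ω) = 1 = LHS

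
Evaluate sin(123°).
sin(123°) = 0.8387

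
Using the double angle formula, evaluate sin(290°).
sin(290°) = 2 sin 145° cos 145° = -0.9397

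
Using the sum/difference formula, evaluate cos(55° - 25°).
cos(55° - 25°) = cos 55° cos 25° + sin 55° sin 25° = √3/2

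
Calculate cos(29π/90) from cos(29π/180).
cos(29π/90) = cos²29π/180 - sin²29π/180 = 0.5299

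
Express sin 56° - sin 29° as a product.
sin 56° - sin 29° = 2 cos(42.5°) sin(13.5°)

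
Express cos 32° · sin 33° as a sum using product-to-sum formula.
cos 32° sin 33° = (1/2)[sin(32°+33°) - sin(32°-33°)]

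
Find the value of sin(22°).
sin(22°) = 0.3746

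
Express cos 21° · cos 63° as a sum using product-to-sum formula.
cos 21° cos 63° = (1/2)[cos(21°-63°) + cos(21°+63°)]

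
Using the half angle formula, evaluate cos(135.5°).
cos(135.5°) = -√((1 + cos 271°)/2) = -0.7133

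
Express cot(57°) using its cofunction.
cot(57°) = tan(90° - 57°) = tan(33°)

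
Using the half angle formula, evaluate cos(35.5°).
cos(35.5°) = √((1 + cos 71°)/2) = 0.8141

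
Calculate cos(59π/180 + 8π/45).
cos(59π/180 + 8π/45) = cos 59π/180 cos 8π/45 - sin 59π/180 sin 8π/45 = -0.01745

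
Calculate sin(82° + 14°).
sin(82° + 14°) = sin 82° cos 14° + cos 82° sin 14° = 0.9945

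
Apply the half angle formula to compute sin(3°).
sin(3°) = √((1 - cos 6°)/2) = 0.05234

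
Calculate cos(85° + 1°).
cos(85° + 1°) = cos 85° cos 1° - sin 85° sin 1° = 0.06976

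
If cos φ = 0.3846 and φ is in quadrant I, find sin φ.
sin φ = 0.9231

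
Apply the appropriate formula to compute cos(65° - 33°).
cos(65° - 33°) = cos 65° cos 33° + sin 65° sin 33° = 0.848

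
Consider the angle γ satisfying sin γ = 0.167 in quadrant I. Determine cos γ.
cos γ = √(1 - sin²γ) = 0.986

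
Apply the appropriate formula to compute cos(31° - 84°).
cos(31° - 84°) = cos 31° cos 84° + sin 31° sin 84° = 0.6018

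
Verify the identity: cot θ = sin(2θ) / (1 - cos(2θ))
RHS = 2 sin θ cos θ / (2sin²θ) = cos θ/sin θ = cot θ = LHS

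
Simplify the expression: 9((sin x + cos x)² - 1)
9((sin x + cos x)² - 1) = 9(sin(2x)) (using Pythagorean + double angle)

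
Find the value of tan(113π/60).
tan(113π/60) = -0.3839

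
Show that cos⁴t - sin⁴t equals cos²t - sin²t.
LHS = (cos²t - sin²t)(cos²t + sin²t) = (cos²t - sin²t) · 1 = cos²t - sin²t = RHS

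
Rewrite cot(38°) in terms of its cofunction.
cot(38°) = tan(90° - 38°) = tan(52°)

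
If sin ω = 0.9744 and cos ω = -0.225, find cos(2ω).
cos(2ω) = cos²ω - sin²ω = -0.8988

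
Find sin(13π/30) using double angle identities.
sin(13π/30) = 2 sin 13π/60 cos 13π/60 = 0.9781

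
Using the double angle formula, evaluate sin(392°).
sin(392°) = 2 sin 196° cos 196° = 0.5299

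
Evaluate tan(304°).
tan(304°) = -1.483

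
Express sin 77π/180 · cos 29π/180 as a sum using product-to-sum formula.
sin 77π/180 cos 29π/180 = (1/2)[sin(77π/180+29π/180) + sin(77π/180-29π/180)]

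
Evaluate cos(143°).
cos(143°) = -0.7986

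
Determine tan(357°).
tan(357°) = -0.05241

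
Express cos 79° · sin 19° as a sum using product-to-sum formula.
cos 79° sin 19° = (1/2)[sin(79°+19°) - sin(79°-19°)]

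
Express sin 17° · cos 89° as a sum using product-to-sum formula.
sin 17° cos 89° = (1/2)[sin(17°+89°) + sin(17°-89°)]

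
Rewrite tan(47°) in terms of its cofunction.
tan(47°) = cot(90° - 47°) = cot(43°)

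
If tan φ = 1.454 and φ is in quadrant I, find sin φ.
sin φ = 0.8239 (using tan²φ + 1 = sec²φ)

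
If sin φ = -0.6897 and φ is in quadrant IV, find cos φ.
cos φ = 0.7241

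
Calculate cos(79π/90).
cos(79π/90) = -0.9272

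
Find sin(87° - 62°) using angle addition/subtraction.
sin(87° - 62°) = sin 87° cos 62° - cos 87° sin 62° = 0.4226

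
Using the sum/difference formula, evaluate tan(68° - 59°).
tan(68° - 59°) = (tan 68° - tan 59°)/(1 + tan 68° tan 59°) = 0.1584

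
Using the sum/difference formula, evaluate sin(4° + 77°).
sin(4° + 77°) = sin 4° cos 77° + cos 4° sin 77° = 0.9877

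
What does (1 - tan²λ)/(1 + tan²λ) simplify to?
(1 - tan²λ)/(1 + tan²λ) = cos(2λ) (using Double angle)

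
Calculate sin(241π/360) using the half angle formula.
sin(241π/360) = √((1 - cos 241π/180)/2) = 0.8616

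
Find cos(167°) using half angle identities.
cos(167°) = -√((1 + cos 334°)/2) = -0.9744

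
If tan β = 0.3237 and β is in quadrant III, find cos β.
cos β = -0.9514 (using tan²β + 1 = sec²β)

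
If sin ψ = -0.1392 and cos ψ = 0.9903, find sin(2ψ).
sin(2ψ) = 2 sin ψ cos ψ = -0.2757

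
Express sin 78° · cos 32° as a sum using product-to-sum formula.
sin 78° cos 32° = (1/2)[sin(78°+32°) + sin(78°-32°)]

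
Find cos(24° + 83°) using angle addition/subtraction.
cos(24° + 83°) = cos 24° cos 83° - sin 24° sin 83° = -0.2924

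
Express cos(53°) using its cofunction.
cos(53°) = sin(90° - 53°) = sin(37°)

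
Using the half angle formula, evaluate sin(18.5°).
sin(18.5°) = √((1 - cos 37°)/2) = 0.3173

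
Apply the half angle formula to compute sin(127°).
sin(127°) = √((1 - cos 254°)/2) = 0.7986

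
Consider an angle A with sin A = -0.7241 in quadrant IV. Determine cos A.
cos A = √(1 - sin²A) = 0.6897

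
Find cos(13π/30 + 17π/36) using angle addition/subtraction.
cos(13π/30 + 17π/36) = cos 13π/30 cos 17π/36 - sin 13π/30 sin 17π/36 = -0.9563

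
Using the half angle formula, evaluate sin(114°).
sin(114°) = √((1 - cos 228°)/2) = 0.9135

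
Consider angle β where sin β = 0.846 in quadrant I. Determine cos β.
cos β = √(1 - sin²β) = 0.5332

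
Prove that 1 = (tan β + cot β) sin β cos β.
RHS = (sin β/cos β + cos β/sin β) sin β cos β = ((sin²β + cos²β)/(sin β cos β)) · sin β cos β = sin²β + cos²β = 1 = LHS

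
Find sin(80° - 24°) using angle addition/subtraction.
sin(80° - 24°) = sin 80° cos 24° - cos 80° sin 24° = 0.829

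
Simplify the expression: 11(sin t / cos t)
11(sin t / cos t) = 11(tan t) (using Quotient identity)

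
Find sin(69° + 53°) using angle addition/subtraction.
sin(69° + 53°) = sin 69° cos 53° + cos 69° sin 53° = 0.848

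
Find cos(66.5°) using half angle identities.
cos(66.5°) = √((1 + cos 133°)/2) = 0.3987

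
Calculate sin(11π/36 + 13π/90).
sin(11π/36 + 13π/90) = sin 11π/36 cos 13π/90 + cos 11π/36 sin 13π/90 = 0.9877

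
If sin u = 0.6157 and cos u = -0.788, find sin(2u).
sin(2u) = 2 sin u cos u = -0.9703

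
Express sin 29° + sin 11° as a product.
sin 29° + sin 11° = 2 sin(20°) cos(9°)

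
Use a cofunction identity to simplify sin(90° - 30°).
sin(90° - 30°) = cos(30°)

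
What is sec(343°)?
sec(343°) = 1.046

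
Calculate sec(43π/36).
sec(43π/36) = -1.221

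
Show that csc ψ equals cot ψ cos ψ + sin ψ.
RHS = cos²ψ/sin ψ + sin ψ = (cos²ψ + sin²ψ)/sin ψ = 1/sin ψ = csc ψ = LHS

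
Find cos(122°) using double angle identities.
cos(122°) = 2cos²61° - 1 = -0.5299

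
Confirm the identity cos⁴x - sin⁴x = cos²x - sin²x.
LHS = (cos²x - sin²x)(cos²x + sin²x) = (cos²x - sin²x) · 1 = cos²x - sin²x = RHS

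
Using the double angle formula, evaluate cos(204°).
cos(204°) = 2cos²102° - 1 = -0.9135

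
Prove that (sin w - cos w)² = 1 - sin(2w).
LHS = sin²w - 2 sin w cos w + cos²w = (sin²w + cos²w) - 2 sin w cos w = 1 - sin(2w) = RHS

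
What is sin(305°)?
sin(305°) = -0.8192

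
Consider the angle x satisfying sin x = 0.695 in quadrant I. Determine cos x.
cos x = √(1 - sin²x) = 0.719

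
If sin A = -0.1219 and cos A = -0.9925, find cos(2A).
cos(2A) = cos²A - sin²A = 0.9702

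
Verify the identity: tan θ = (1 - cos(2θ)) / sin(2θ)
RHS = 2sin²θ / (2 sin θ cos θ) = sin θ/cos θ = tan θ = LHS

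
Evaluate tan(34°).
tan(34°) = 0.6745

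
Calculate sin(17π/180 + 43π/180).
sin(17π/180 + 43π/180) = sin 17π/180 cos 43π/180 + cos 17π/180 sin 43π/180 = √3/2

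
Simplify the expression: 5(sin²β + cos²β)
5(sin²β + cos²β) = 5 (using Pythagorean identity)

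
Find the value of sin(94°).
sin(94°) = 0.9976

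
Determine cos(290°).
cos(290°) = 0.342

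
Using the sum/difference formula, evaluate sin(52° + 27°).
sin(52° + 27°) = sin 52° cos 27° + cos 52° sin 27° = 0.9816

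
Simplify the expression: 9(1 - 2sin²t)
9(1 - 2sin²t) = 9(cos(2t)) (using Double angle)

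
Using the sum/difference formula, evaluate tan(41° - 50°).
tan(41° - 50°) = (tan 41° - tan 50°)/(1 + tan 41° tan 50°) = -0.1584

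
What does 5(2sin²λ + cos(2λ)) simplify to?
5(2sin²λ + cos(2λ)) = 5 (using Double angle)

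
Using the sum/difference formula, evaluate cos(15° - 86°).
cos(15° - 86°) = cos 15° cos 86° + sin 15° sin 86° = 0.3256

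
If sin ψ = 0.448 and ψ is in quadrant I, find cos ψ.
cos ψ = 0.894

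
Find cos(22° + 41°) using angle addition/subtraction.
cos(22° + 41°) = cos 22° cos 41° - sin 22° sin 41° = 0.454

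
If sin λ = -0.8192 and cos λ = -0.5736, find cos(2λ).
cos(2λ) = cos²λ - sin²λ = -0.3421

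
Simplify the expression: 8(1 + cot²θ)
8(1 + cot²θ) = 8(csc²θ) (using Pythagorean identity)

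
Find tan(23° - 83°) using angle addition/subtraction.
tan(23° - 83°) = (tan 23° - tan 83°)/(1 + tan 23° tan 83°) = -√3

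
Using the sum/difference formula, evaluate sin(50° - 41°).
sin(50° - 41°) = sin 50° cos 41° - cos 50° sin 41° = 0.1564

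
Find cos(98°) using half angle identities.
cos(98°) = -√((1 + cos 196°)/2) = -0.1392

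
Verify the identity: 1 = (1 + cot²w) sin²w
RHS = csc²w · sin²w = (1/sin²w) · sin²w = 1 = LHS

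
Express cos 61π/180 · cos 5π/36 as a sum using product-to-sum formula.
cos 61π/180 cos 5π/36 = (1/2)[cos(61π/180-5π/36) + cos(61π/180+5π/36)]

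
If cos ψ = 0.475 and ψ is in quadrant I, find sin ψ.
sin ψ = 0.88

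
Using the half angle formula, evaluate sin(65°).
sin(65°) = √((1 - cos 130°)/2) = 0.9063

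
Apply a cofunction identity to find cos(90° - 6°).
cos(90° - 6°) = sin(6°) = 0.1045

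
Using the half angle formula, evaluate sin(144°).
sin(144°) = √((1 - cos 288°)/2) = 0.5878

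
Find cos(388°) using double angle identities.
cos(388°) = cos²194° - sin²194° = 0.8829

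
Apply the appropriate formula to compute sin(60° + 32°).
sin(60° + 32°) = sin 60° cos 32° + cos 60° sin 32° = 0.9994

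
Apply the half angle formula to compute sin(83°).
sin(83°) = √((1 - cos 166°)/2) = 0.9925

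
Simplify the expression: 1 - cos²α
1 - cos²α = sin²α (using Pythagorean identity)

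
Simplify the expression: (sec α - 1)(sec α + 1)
(sec α - 1)(sec α + 1) = tan²α (using Diff. of squares)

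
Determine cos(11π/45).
cos(11π/45) = 0.7193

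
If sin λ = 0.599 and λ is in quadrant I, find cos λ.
cos λ = 0.8007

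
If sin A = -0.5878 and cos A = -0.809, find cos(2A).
cos(2A) = cos²A - sin²A = 0.309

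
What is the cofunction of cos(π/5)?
cos(π/5) = sin(π/2 - π/5) = sin(3π/10)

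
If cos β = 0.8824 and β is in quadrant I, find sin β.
sin β = 0.4705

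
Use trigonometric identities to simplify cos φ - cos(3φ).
cos φ - cos(3φ) = 2 sin(2φ) sin φ (using Sum-to-product)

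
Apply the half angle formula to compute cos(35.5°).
cos(35.5°) = √((1 + cos 71°)/2) = 0.8141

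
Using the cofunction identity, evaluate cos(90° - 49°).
cos(90° - 49°) = sin(49°) = 0.7547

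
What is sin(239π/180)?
sin(239π/180) = -0.8572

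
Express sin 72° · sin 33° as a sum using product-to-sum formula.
sin 72° sin 33° = (1/2)[cos(72°-33°) - cos(72°+33°)]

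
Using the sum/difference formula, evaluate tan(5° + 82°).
tan(5° + 82°) = (tan 5° + tan 82°)/(1 - tan 5° tan 82°) = 19.08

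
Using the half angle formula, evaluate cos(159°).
cos(159°) = -√((1 + cos 318°)/2) = -0.9336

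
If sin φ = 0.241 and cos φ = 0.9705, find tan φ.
tan φ = sin φ / cos φ = 0.2483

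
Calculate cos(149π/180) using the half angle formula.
cos(149π/180) = -√((1 + cos 149π/90)/2) = -0.8572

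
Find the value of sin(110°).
sin(110°) = 0.9397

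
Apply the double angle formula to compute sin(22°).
sin(22°) = 2 sin 11° cos 11° = 0.3746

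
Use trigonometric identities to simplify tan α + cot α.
tan α + cot α = sec α csc α (using Quotient identities)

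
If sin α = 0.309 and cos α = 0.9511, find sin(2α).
sin(2α) = 2 sin α cos α = 0.5878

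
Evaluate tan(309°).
tan(309°) = -1.235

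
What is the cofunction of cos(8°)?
cos(8°) = sin(90° - 8°) = sin(82°)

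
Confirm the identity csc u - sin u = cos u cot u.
LHS = 1/sin u - sin u = (1 - sin²u)/sin u = cos²u/sin u = cos u · (cos u/sin u) = cos u cot u = RHS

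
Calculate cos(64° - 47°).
cos(64° - 47°) = cos 64° cos 47° + sin 64° sin 47° = 0.9563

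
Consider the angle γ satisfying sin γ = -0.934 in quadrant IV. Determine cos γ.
cos γ = √(1 - sin²γ) = 0.3573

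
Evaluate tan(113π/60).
tan(113π/60) = -0.3839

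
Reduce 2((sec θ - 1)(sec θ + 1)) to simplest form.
2((sec θ - 1)(sec θ + 1)) = 2(tan²θ) (using Diff. of squares)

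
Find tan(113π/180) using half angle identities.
tan(113π/180) = sin 113π/90 / (1 + cos 113π/90) = -2.356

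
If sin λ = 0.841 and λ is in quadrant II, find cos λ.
cos λ = -0.541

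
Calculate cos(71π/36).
cos(71π/36) = 0.9962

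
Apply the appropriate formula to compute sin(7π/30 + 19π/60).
sin(7π/30 + 19π/60) = sin 7π/30 cos 19π/60 + cos 7π/30 sin 19π/60 = 0.9877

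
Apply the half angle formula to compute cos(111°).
cos(111°) = -√((1 + cos 222°)/2) = -0.3584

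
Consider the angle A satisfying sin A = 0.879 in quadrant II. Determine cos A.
cos A = ±√(1 - sin²A) = -0.4768 (negative in QII)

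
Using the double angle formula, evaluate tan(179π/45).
tan(179π/45) = 2 tan 179π/90 / (1 - tan²179π/90) = -0.06993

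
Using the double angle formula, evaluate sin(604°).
sin(604°) = 2 sin 302° cos 302° = -0.8988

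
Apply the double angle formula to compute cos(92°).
cos(92°) = cos²46° - sin²46° = -0.0349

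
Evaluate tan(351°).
tan(351°) = -0.1584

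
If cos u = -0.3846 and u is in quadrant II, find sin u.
sin u = 0.9231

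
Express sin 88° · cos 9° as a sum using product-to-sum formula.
sin 88° cos 9° = (1/2)[sin(88°+9°) + sin(88°-9°)]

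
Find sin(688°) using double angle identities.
sin(688°) = 2 sin 344° cos 344° = -0.5299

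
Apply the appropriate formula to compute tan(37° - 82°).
tan(37° - 82°) = (tan 37° - tan 82°)/(1 + tan 37° tan 82°) = -1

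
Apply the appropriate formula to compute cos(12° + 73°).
cos(12° + 73°) = cos 12° cos 73° - sin 12° sin 73° = 0.08716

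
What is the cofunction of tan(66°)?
tan(66°) = cot(90° - 66°) = cot(24°)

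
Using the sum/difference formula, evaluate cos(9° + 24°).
cos(9° + 24°) = cos 9° cos 24° - sin 9° sin 24° = 0.8387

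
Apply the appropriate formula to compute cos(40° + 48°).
cos(40° + 48°) = cos 40° cos 48° - sin 40° sin 48° = 0.0349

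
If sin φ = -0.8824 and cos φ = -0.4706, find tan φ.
tan φ = sin φ / cos φ = 1.875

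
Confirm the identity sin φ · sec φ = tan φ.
LHS = sin φ · (1/cos φ) = sin φ/cos φ = tan φ = RHS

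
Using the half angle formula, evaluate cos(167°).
cos(167°) = -√((1 + cos 334°)/2) = -0.9744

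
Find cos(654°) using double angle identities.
cos(654°) = cos²327° - sin²327° = 0.4067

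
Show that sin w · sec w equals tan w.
LHS = sin w · (1/cos w) = sin w/cos w = tan w = RHS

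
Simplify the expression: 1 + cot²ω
1 + cot²ω = csc²ω (using Pythagorean identity)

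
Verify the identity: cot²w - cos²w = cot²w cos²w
LHS = cos²w/sin²w - cos²w = cos²w(1/sin²w - 1) = cos²w · (1 - sin²w)/sin²w = cos²w · cos²w/sin²w = cos²w · cot²w = RHS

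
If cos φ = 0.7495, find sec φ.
sec φ = 1/cos φ = 1.334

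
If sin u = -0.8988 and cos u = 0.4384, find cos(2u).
cos(2u) = cos²u - sin²u = -0.6156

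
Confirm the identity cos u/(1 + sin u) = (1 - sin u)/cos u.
RHS = (1 - sin u)(1 + sin u) / (cos u(1 + sin u)) = (1 - sin²u) / (cos u(1 + sin u)) = cos²u / (cos u(1 + sin u)) = cos u/(1 + sin u) = LHS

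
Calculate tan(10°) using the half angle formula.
tan(10°) = sin 20° / (1 + cos 20°) = 0.1763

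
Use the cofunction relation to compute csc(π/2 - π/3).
csc(π/2 - π/3) = sec(π/3) = 2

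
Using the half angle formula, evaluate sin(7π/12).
sin(7π/12) = √((1 - cos 7π/6)/2) = (√6+√2)/4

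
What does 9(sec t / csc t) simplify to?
9(sec t / csc t) = 9(tan t) (using Reciprocal identities)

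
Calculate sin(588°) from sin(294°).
sin(588°) = 2 sin 294° cos 294° = -0.7431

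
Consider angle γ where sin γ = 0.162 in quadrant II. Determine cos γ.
cos γ = ±√(1 - sin²γ) = -0.9868 (negative in QII)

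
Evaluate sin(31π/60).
sin(31π/60) = 0.9986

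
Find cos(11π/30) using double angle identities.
cos(11π/30) = cos²11π/60 - sin²11π/60 = 0.4067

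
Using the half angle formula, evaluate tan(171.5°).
tan(171.5°) = sin 343° / (1 + cos 343°) = -0.1495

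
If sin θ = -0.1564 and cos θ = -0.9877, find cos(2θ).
cos(2θ) = cos²θ - sin²θ = 0.9511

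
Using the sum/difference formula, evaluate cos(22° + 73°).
cos(22° + 73°) = cos 22° cos 73° - sin 22° sin 73° = -0.08716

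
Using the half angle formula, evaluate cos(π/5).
cos(π/5) = √((1 + cos 2π/5)/2) = 0.809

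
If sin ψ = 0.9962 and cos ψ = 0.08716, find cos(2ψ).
cos(2ψ) = cos²ψ - sin²ψ = -0.9848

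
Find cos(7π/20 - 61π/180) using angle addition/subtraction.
cos(7π/20 - 61π/180) = cos 7π/20 cos 61π/180 + sin 7π/20 sin 61π/180 = 0.9994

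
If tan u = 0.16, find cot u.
cot u = 1/tan u = 6.25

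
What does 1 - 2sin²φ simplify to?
1 - 2sin²φ = cos(2φ) (using Double angle)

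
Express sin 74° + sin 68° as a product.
sin 74° + sin 68° = 2 sin(71°) cos(3°)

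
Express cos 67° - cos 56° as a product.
cos 67° - cos 56° = -2 sin(61.5°) sin(5.5°)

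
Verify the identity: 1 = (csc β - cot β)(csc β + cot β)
RHS = csc²β - cot²β = (1 + cot²β) - cot²β = 1 = LHS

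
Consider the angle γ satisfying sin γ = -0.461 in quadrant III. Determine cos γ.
cos γ = ±√(1 - sin²γ) = -0.8874 (negative in QIII)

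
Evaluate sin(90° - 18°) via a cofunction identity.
sin(90° - 18°) = cos(18°) = 0.9511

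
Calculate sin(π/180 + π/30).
sin(π/180 + π/30) = sin π/180 cos π/30 + cos π/180 sin π/30 = 0.1219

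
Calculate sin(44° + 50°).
sin(44° + 50°) = sin 44° cos 50° + cos 44° sin 50° = 0.9976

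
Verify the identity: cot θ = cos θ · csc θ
RHS = cos θ · (1/sin θ) = cos θ/sin θ = cot θ = LHS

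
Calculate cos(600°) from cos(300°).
cos(600°) = cos²300° - sin²300° = -1/2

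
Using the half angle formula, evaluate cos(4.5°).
cos(4.5°) = √((1 + cos 9°)/2) = 0.9969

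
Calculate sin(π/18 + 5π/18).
sin(π/18 + 5π/18) = sin π/18 cos 5π/18 + cos π/18 sin 5π/18 = √3/2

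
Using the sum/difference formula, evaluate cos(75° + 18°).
cos(75° + 18°) = cos 75° cos 18° - sin 75° sin 18° = -0.05234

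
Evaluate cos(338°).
cos(338°) = 0.9272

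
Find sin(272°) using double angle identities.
sin(272°) = 2 sin 136° cos 136° = -0.9994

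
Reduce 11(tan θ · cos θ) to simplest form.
11(tan θ · cos θ) = 11(sin θ) (using Quotient identity)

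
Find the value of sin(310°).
sin(310°) = -0.766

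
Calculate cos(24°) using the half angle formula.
cos(24°) = √((1 + cos 48°)/2) = 0.9135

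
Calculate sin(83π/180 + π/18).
sin(83π/180 + π/18) = sin 83π/180 cos π/18 + cos 83π/180 sin π/18 = 0.9986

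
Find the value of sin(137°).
sin(137°) = 0.682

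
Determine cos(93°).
cos(93°) = -0.05234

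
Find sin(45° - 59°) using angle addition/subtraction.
sin(45° - 59°) = sin 45° cos 59° - cos 45° sin 59° = -0.2419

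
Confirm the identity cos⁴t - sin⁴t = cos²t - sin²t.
LHS = (cos²t - sin²t)(cos²t + sin²t) = (cos²t - sin²t) · 1 = cos²t - sin²t = RHS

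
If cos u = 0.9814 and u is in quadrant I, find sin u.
sin u = 0.192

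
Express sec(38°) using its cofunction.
sec(38°) = csc(90° - 38°) = csc(52°)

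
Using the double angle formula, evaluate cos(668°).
cos(668°) = cos²334° - sin²334° = 0.6157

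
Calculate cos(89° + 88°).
cos(89° + 88°) = cos 89° cos 88° - sin 89° sin 88° = -0.9986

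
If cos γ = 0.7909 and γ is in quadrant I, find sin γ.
sin γ = 0.6119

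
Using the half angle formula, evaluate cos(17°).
cos(17°) = √((1 + cos 34°)/2) = 0.9563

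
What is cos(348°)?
cos(348°) = 0.9781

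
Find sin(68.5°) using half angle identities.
sin(68.5°) = √((1 - cos 137°)/2) = 0.9304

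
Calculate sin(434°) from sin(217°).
sin(434°) = 2 sin 217° cos 217° = 0.9613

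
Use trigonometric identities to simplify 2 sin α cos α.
2 sin α cos α = sin(2α) (using Double angle)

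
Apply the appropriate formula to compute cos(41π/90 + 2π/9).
cos(41π/90 + 2π/9) = cos 41π/90 cos 2π/9 - sin 41π/90 sin 2π/9 = -0.5299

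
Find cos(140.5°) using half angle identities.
cos(140.5°) = -√((1 + cos 281°)/2) = -0.7716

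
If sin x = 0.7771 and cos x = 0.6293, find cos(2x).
cos(2x) = cos²x - sin²x = -0.2079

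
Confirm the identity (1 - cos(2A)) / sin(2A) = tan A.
LHS = 2sin²A / (2 sin A cos A) = sin A/cos A = tan A = RHS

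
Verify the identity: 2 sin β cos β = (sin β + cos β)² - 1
RHS = sin²β + 2 sin β cos β + cos²β - 1 = (sin²β + cos²β) + 2 sin β cos β - 1 = 1 + 2 sin β cos β - 1 = 2 sin β cos β = LHS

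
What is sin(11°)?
sin(11°) = 0.1908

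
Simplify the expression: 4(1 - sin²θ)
4(1 - sin²θ) = 4(cos²θ) (using Pythagorean identity)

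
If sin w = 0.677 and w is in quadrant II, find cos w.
cos w = -0.736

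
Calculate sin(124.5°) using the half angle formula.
sin(124.5°) = √((1 - cos 249°)/2) = 0.8241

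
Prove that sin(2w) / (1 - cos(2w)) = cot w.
LHS = 2 sin w cos w / (2sin²w) = cos w/sin w = cot w = RHS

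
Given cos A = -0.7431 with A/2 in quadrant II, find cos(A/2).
cos(A/2) = ±√((1 + cos A)/2); negative since A/2 ∈ QII, so cos(A/2) = -0.3584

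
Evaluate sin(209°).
sin(209°) = -0.4848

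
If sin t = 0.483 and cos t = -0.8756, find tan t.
tan t = sin t / cos t = -0.5516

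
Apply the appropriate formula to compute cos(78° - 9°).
cos(78° - 9°) = cos 78° cos 9° + sin 78° sin 9° = 0.3584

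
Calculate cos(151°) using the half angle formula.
cos(151°) = -√((1 + cos 302°)/2) = -0.8746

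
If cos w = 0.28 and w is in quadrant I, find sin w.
sin w = 0.96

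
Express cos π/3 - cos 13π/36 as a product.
cos π/3 - cos 13π/36 = -2 sin(25π/72) sin(-π/72)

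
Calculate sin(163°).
sin(163°) = 0.2924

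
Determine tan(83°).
tan(83°) = 8.144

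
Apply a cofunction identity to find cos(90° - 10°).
cos(90° - 10°) = sin(10°) = 0.1736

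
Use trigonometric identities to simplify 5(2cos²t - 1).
5(2cos²t - 1) = 5(cos(2t)) (using Double angle)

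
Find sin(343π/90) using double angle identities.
sin(343π/90) = 2 sin 343π/180 cos 343π/180 = -0.5592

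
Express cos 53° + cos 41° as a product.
cos 53° + cos 41° = 2 cos(47°) cos(6°)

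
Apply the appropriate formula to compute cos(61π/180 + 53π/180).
cos(61π/180 + 53π/180) = cos 61π/180 cos 53π/180 - sin 61π/180 sin 53π/180 = -0.4067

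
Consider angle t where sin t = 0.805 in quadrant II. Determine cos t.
cos t = ±√(1 - sin²t) = -0.5933 (negative in QII)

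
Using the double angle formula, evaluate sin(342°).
sin(342°) = 2 sin 171° cos 171° = -0.309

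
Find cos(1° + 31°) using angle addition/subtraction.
cos(1° + 31°) = cos 1° cos 31° - sin 1° sin 31° = 0.848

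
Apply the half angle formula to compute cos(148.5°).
cos(148.5°) = -√((1 + cos 297°)/2) = -0.8526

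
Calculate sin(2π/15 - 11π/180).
sin(2π/15 - 11π/180) = sin 2π/15 cos 11π/180 - cos 2π/15 sin 11π/180 = 0.225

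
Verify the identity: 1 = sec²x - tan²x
RHS = 1/cos²x - sin²x/cos²x = (1 - sin²x)/cos²x = cos²x/cos²x = 1 = LHS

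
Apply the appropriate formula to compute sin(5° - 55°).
sin(5° - 55°) = sin 5° cos 55° - cos 5° sin 55° = -0.766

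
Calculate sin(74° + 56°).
sin(74° + 56°) = sin 74° cos 56° + cos 74° sin 56° = 0.766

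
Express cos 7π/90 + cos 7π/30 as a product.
cos 7π/90 + cos 7π/30 = 2 cos(7π/45) cos(-7π/90)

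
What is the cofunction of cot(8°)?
cot(8°) = tan(90° - 8°) = tan(82°)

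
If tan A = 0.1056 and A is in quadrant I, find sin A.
sin A = 0.105 (using tan²A + 1 = sec²A)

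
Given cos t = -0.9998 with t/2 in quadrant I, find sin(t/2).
sin(t/2) = ±√((1 - cos t)/2); positive since t/2 ∈ QI, so sin(t/2) = 0.9999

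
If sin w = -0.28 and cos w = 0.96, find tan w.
tan w = sin w / cos w = -0.2917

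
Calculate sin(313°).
sin(313°) = -0.7314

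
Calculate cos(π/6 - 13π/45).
cos(π/6 - 13π/45) = cos π/6 cos 13π/45 + sin π/6 sin 13π/45 = 0.9272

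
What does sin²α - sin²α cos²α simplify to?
sin²α - sin²α cos²α = sin⁴α (using Factoring)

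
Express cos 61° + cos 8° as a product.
cos 61° + cos 8° = 2 cos(34.5°) cos(26.5°)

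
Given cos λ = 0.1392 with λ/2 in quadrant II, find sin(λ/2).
sin(λ/2) = ±√((1 - cos λ)/2); positive since λ/2 ∈ QII, so sin(λ/2) = 0.656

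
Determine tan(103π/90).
tan(103π/90) = 0.4877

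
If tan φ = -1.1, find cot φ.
cot φ = 1/tan φ = -0.9091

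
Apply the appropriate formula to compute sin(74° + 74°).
sin(74° + 74°) = sin 74° cos 74° + cos 74° sin 74° = 0.5299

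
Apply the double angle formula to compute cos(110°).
cos(110°) = cos²55° - sin²55° = -0.342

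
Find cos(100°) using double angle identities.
cos(100°) = 2cos²50° - 1 = -0.1736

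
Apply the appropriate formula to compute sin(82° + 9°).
sin(82° + 9°) = sin 82° cos 9° + cos 82° sin 9° = 0.9998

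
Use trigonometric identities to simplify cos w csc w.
cos w csc w = cot w (using Reciprocal + quotient)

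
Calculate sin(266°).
sin(266°) = -0.9976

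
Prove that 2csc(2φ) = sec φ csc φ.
LHS = 2/sin(2φ) = 2/(2 sin φ cos φ) = 1/(sin φ cos φ) = (1/cos φ)(1/sin φ) = sec φ csc φ = RHS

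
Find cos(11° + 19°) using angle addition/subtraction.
cos(11° + 19°) = cos 11° cos 19° - sin 11° sin 19° = √3/2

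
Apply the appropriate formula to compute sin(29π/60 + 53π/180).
sin(29π/60 + 53π/180) = sin 29π/60 cos 53π/180 + cos 29π/60 sin 53π/180 = 0.6428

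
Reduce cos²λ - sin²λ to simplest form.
cos²λ - sin²λ = cos(2λ) (using Double angle)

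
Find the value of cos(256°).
cos(256°) = -0.2419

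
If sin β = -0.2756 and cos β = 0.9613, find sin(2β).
sin(2β) = 2 sin β cos β = -0.5299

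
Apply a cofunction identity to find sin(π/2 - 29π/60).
sin(π/2 - 29π/60) = cos(29π/60) = 0.05234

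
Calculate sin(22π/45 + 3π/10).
sin(22π/45 + 3π/10) = sin 22π/45 cos 3π/10 + cos 22π/45 sin 3π/10 = 0.6157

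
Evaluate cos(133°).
cos(133°) = -0.682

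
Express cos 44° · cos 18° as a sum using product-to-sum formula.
cos 44° cos 18° = (1/2)[cos(44°-18°) + cos(44°+18°)]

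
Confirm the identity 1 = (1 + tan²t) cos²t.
RHS = sec²t · cos²t = (1/cos²t) · cos²t = 1 = LHS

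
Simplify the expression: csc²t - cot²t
csc²t - cot²t = 1 (using Pythagorean identity)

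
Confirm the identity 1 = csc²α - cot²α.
RHS = 1/sin²α - cos²α/sin²α = (1 - cos²α)/sin²α = sin²α/sin²α = 1 = LHS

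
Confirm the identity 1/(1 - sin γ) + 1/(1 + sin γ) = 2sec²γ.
LHS = [(1 + sin γ) + (1 - sin γ)] / [(1 - sin γ)(1 + sin γ)] = 2/(1 - sin²γ) = 2/cos²γ = 2sec²γ = RHS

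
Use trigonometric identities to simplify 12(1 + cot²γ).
12(1 + cot²γ) = 12(csc²γ) (using Pythagorean identity)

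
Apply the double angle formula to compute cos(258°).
cos(258°) = cos²129° - sin²129° = -0.2079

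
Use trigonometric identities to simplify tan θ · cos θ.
tan θ · cos θ = sin θ (using Quotient identity)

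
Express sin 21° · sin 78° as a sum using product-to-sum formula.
sin 21° sin 78° = (1/2)[cos(21°-78°) - cos(21°+78°)]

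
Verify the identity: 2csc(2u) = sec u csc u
LHS = 2/sin(2u) = 2/(2 sin u cos u) = 1/(sin u cos u) = (1/cos u)(1/sin u) = sec u csc u = RHS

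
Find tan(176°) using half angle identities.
tan(176°) = sin 352° / (1 + cos 352°) = -0.06993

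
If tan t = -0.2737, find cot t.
cot t = 1/tan t = -3.654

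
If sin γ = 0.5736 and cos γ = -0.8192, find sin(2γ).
sin(2γ) = 2 sin γ cos γ = -0.9398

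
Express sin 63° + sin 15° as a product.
sin 63° + sin 15° = 2 sin(39°) cos(24°)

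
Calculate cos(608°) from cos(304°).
cos(608°) = cos²304° - sin²304° = -0.3746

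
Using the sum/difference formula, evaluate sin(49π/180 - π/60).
sin(49π/180 - π/60) = sin 49π/180 cos π/60 - cos 49π/180 sin π/60 = 0.7193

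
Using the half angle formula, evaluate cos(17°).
cos(17°) = √((1 + cos 34°)/2) = 0.9563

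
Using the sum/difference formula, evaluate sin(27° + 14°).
sin(27° + 14°) = sin 27° cos 14° + cos 27° sin 14° = 0.6561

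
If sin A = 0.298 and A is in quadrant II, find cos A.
cos A = -0.9546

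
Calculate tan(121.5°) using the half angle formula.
tan(121.5°) = sin 243° / (1 + cos 243°) = -1.632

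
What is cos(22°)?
cos(22°) = 0.9272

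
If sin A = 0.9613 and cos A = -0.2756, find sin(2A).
sin(2A) = 2 sin A cos A = -0.5299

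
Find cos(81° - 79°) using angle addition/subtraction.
cos(81° - 79°) = cos 81° cos 79° + sin 81° sin 79° = 0.9994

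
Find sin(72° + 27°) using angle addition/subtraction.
sin(72° + 27°) = sin 72° cos 27° + cos 72° sin 27° = 0.9877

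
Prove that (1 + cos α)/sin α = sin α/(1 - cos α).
RHS = sin α(1 + cos α) / ((1 - cos α)(1 + cos α)) = sin α(1 + cos α) / (1 - cos²α) = sin α(1 + cos α) / sin²α = (1 + cos α)/sin α = LHS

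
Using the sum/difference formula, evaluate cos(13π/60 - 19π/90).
cos(13π/60 - 19π/90) = cos 13π/60 cos 19π/90 + sin 13π/60 sin 19π/90 = 0.9998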